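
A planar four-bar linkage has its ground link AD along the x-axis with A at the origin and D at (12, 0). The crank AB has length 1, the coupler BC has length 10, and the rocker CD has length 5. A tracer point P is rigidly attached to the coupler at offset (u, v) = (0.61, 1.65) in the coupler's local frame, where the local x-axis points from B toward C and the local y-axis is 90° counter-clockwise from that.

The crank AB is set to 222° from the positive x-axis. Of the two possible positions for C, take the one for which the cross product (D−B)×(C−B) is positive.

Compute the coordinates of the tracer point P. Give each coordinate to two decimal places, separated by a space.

-0.87 1.09

A=(0,0), D=(12.00,0)
B = A + 1.00·(cos222°, sin222°) = (-0.7431, -0.6691)
|BD| = 12.7607
circle(B,10.00) ∩ circle(D,5.00): a=9.3191, h=3.6270
  candidates: C₊=(8.3729,3.4415) cross=46.283; C₋=(8.7533,-3.8025) cross=-46.283
  mode + wants cross > 0 → take C=(8.3729,3.4415) (cross=46.283)
ex = (C−B)/|BC| = (0.9116,0.4111); ey = (-0.4111,0.9116)
P = B + 0.61·ex + 1.65·ey = (-0.8653,1.0858)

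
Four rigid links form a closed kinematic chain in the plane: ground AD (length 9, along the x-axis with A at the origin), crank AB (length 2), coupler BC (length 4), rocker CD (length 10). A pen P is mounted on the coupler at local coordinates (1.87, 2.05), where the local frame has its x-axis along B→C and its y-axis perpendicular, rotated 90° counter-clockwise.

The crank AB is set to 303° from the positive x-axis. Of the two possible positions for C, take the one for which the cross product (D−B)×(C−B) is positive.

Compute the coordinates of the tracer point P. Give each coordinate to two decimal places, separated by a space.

A=(0,0), D=(9.00,0)
B = A + 2.00·(cos303°, sin303°) = (1.0893, -1.6773)
|BD| = 8.0866
circle(B,4.00) ∩ circle(D,10.00): a=-1.1505, h=3.8310
  candidates: C₊=(-0.8308,1.8317) cross=30.980; C₋=(0.7584,-5.6636) cross=-30.980
  mode + wants cross > 0 → take C=(-0.8308,1.8317) (cross=30.980)
ex = (C−B)/|BC| = (-0.4800,0.8773); ey = (-0.8773,-0.4800)
P = B + 1.87·ex + 2.05·ey = (-1.6067,-1.0209)

-1.61 -1.02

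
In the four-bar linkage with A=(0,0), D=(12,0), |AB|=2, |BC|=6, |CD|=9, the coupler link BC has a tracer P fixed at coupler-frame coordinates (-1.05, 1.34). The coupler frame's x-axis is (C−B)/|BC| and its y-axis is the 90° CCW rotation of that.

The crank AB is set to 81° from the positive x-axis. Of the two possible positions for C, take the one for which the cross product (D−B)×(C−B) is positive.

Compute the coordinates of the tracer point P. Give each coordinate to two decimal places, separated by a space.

-1.34 2.38

A=(0,0), D=(12.00,0)
B = A + 2.00·(cos81°, sin81°) = (0.3129, 1.9754)
|BD| = 11.8529
circle(B,6.00) ∩ circle(D,9.00): a=4.0282, h=4.4468
  candidates: C₊=(5.0258,5.6886) cross=52.707; C₋=(3.5436,-3.0805) cross=-52.707
  mode + wants cross > 0 → take C=(5.0258,5.6886) (cross=52.707)
ex = (C−B)/|BC| = (0.7855,0.6189); ey = (-0.6189,0.7855)
P = B + -1.05·ex + 1.34·ey = (-1.3412,2.3781)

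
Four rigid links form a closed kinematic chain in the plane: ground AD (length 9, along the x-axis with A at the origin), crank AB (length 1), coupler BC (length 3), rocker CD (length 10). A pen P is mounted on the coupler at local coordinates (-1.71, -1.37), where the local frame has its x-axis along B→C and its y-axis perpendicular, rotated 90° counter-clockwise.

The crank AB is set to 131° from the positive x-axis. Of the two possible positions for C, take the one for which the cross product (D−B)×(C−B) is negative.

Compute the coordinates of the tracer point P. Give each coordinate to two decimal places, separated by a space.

-1.97 2.50

A=(0,0), D=(9.00,0)
B = A + 1.00·(cos131°, sin131°) = (-0.6561, 0.7547)
|BD| = 9.6855
circle(B,3.00) ∩ circle(D,10.00): a=0.1450, h=2.9965
  candidates: C₊=(-0.2780,3.7308) cross=29.023; C₋=(-0.7450,-2.2440) cross=-29.023
  mode - wants cross < 0 → take C=(-0.7450,-2.2440) (cross=-29.023)
ex = (C−B)/|BC| = (-0.0296,-0.9996); ey = (0.9996,-0.0296)
P = B + -1.71·ex + -1.37·ey = (-1.9748,2.5046)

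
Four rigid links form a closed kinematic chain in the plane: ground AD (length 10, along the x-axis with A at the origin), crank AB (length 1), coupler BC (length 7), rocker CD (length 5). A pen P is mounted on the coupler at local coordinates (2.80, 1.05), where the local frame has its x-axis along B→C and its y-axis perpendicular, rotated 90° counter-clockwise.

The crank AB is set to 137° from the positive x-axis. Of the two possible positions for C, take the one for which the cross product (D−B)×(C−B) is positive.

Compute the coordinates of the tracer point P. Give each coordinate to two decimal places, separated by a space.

A=(0,0), D=(10.00,0)
B = A + 1.00·(cos137°, sin137°) = (-0.7314, 0.6820)
|BD| = 10.7530
circle(B,7.00) ∩ circle(D,5.00): a=6.4925, h=2.6168
  candidates: C₊=(5.9140,2.8818) cross=28.139; C₋=(5.5821,-2.3414) cross=-28.139
  mode + wants cross > 0 → take C=(5.9140,2.8818) (cross=28.139)
ex = (C−B)/|BC| = (0.9493,0.3143); ey = (-0.3143,0.9493)
P = B + 2.80·ex + 1.05·ey = (1.5968,2.5587)

1.60 2.56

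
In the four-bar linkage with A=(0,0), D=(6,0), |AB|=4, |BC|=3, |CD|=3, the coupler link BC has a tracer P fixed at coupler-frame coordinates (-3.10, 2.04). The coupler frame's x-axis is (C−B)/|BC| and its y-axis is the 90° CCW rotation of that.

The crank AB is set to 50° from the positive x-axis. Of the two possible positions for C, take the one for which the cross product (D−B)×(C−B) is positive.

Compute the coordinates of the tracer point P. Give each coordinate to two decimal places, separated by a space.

-0.46 5.20

A=(0,0), D=(6.00,0)
B = A + 4.00·(cos50°, sin50°) = (2.5712, 3.0642)
|BD| = 4.5985
circle(B,3.00) ∩ circle(D,3.00): a=2.2992, h=1.9270
  candidates: C₊=(5.5696,2.9690) cross=8.861; C₋=(3.0015,0.0952) cross=-8.861
  mode + wants cross > 0 → take C=(5.5696,2.9690) (cross=8.861)
ex = (C−B)/|BC| = (0.9995,-0.0317); ey = (0.0317,0.9995)
P = B + -3.10·ex + 2.04·ey = (-0.4625,5.2015)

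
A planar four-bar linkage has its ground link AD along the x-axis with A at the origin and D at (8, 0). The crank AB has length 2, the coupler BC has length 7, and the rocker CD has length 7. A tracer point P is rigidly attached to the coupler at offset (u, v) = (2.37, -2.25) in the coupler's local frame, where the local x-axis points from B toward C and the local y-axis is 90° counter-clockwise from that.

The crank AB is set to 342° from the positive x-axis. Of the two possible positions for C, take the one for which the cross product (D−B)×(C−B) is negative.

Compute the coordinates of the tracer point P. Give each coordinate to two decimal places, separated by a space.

1.24 -3.82

A=(0,0), D=(8.00,0)
B = A + 2.00·(cos342°, sin342°) = (1.9021, -0.6180)
|BD| = 6.1291
circle(B,7.00) ∩ circle(D,7.00): a=3.0646, h=6.2935
  candidates: C₊=(4.3164,5.9524) cross=38.574; C₋=(5.5857,-6.5705) cross=-38.574
  mode - wants cross < 0 → take C=(5.5857,-6.5705) (cross=-38.574)
ex = (C−B)/|BC| = (0.5262,-0.8503); ey = (0.8503,0.5262)
P = B + 2.37·ex + -2.25·ey = (1.2360,-3.8174)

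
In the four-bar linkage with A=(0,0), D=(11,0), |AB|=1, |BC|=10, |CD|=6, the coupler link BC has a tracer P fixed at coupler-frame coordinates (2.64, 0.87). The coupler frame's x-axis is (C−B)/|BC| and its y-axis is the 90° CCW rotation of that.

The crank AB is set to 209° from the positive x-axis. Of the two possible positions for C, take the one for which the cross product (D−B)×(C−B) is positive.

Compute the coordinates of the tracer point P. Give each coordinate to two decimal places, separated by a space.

A=(0,0), D=(11.00,0)
B = A + 1.00·(cos209°, sin209°) = (-0.8746, -0.4848)
|BD| = 11.8845
circle(B,10.00) ∩ circle(D,6.00): a=8.6348, h=5.0438
  candidates: C₊=(7.5473,4.9070) cross=59.943; C₋=(7.9588,-5.1721) cross=-59.943
  mode + wants cross > 0 → take C=(7.5473,4.9070) (cross=59.943)
ex = (C−B)/|BC| = (0.8422,0.5392); ey = (-0.5392,0.8422)
P = B + 2.64·ex + 0.87·ey = (0.8797,1.6713)

0.88 1.67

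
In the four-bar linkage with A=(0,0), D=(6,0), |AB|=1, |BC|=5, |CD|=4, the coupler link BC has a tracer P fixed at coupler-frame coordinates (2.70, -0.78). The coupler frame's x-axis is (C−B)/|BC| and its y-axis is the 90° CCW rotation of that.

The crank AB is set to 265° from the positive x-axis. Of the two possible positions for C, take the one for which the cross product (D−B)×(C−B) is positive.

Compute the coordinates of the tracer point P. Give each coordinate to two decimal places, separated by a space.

A=(0,0), D=(6.00,0)
B = A + 1.00·(cos265°, sin265°) = (-0.0872, -0.9962)
|BD| = 6.1681
circle(B,5.00) ∩ circle(D,4.00): a=3.8136, h=3.2336
  candidates: C₊=(3.1541,2.8109) cross=19.945; C₋=(4.1987,-3.5714) cross=-19.945
  mode + wants cross > 0 → take C=(3.1541,2.8109) (cross=19.945)
ex = (C−B)/|BC| = (0.6483,0.7614); ey = (-0.7614,0.6483)
P = B + 2.70·ex + -0.78·ey = (2.2571,0.5540)

2.26 0.55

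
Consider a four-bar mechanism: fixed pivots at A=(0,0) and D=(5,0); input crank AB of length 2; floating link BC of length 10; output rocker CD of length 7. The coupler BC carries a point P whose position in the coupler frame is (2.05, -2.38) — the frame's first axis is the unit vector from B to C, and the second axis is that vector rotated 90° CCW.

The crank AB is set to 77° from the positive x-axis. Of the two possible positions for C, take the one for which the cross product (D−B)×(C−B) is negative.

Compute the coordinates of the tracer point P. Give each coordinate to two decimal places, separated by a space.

A=(0,0), D=(5.00,0)
B = A + 2.00·(cos77°, sin77°) = (0.4499, 1.9487)
|BD| = 4.9498
circle(B,10.00) ∩ circle(D,7.00): a=7.6266, h=6.4680
  candidates: C₊=(10.0070,4.8918) cross=32.016; C₋=(4.9141,-6.9995) cross=-32.016
  mode - wants cross < 0 → take C=(4.9141,-6.9995) (cross=-32.016)
ex = (C−B)/|BC| = (0.4464,-0.8948); ey = (0.8948,0.4464)
P = B + 2.05·ex + -2.38·ey = (-0.7646,-0.9481)

-0.76 -0.95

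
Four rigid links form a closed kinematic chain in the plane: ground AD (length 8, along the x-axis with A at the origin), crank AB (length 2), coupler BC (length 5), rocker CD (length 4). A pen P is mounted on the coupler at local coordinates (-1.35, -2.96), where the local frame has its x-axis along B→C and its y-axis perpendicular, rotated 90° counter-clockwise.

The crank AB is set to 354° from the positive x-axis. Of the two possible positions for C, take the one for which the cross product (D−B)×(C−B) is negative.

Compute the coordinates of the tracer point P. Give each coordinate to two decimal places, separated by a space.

-0.93 -1.64

A=(0,0), D=(8.00,0)
B = A + 2.00·(cos354°, sin354°) = (1.9890, -0.2091)
|BD| = 6.0146
circle(B,5.00) ∩ circle(D,4.00): a=3.7555, h=3.3010
  candidates: C₊=(5.6275,3.2205) cross=19.854; C₋=(5.8570,-3.3775) cross=-19.854
  mode - wants cross < 0 → take C=(5.8570,-3.3775) (cross=-19.854)
ex = (C−B)/|BC| = (0.7736,-0.6337); ey = (0.6337,0.7736)
P = B + -1.35·ex + -2.96·ey = (-0.9310,-1.6434)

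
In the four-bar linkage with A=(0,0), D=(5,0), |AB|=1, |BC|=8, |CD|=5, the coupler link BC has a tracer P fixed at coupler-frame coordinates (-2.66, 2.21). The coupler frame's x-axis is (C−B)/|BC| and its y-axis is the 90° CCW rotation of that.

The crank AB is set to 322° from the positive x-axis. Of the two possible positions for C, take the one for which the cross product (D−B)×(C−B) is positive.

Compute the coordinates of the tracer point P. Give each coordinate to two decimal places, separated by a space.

-2.67 -0.71

A=(0,0), D=(5.00,0)
B = A + 1.00·(cos322°, sin322°) = (0.7880, -0.6157)
|BD| = 4.2567
circle(B,8.00) ∩ circle(D,5.00): a=6.7093, h=4.3572
  candidates: C₊=(6.7966,4.6661) cross=18.547; C₋=(8.0570,-3.9566) cross=-18.547
  mode + wants cross > 0 → take C=(6.7966,4.6661) (cross=18.547)
ex = (C−B)/|BC| = (0.7511,0.6602); ey = (-0.6602,0.7511)
P = B + -2.66·ex + 2.21·ey = (-2.6689,-0.7120)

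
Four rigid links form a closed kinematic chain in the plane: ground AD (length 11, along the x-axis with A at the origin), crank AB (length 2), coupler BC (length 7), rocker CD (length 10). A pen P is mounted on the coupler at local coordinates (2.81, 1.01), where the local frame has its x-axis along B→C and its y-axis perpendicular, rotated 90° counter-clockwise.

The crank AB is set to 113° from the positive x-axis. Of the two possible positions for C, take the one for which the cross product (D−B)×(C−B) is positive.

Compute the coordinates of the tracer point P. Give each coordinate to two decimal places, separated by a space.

0.35 4.61

A=(0,0), D=(11.00,0)
B = A + 2.00·(cos113°, sin113°) = (-0.7815, 1.8410)
|BD| = 11.9244
circle(B,7.00) ∩ circle(D,10.00): a=3.8238, h=5.8634
  candidates: C₊=(3.9017,7.0437) cross=69.917; C₋=(2.0912,-4.5424) cross=-69.917
  mode + wants cross > 0 → take C=(3.9017,7.0437) (cross=69.917)
ex = (C−B)/|BC| = (0.6690,0.7432); ey = (-0.7432,0.6690)
P = B + 2.81·ex + 1.01·ey = (0.3478,4.6052)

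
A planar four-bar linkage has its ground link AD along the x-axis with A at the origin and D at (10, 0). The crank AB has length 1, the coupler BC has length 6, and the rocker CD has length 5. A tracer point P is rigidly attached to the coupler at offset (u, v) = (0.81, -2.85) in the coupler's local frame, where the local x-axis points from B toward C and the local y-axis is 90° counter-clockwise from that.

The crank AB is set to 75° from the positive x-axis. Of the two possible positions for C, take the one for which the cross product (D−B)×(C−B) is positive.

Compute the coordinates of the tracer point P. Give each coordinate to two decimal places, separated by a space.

A=(0,0), D=(10.00,0)
B = A + 1.00·(cos75°, sin75°) = (0.2588, 0.9659)
|BD| = 9.7890
circle(B,6.00) ∩ circle(D,5.00): a=5.4563, h=2.4957
  candidates: C₊=(5.9348,2.9110) cross=24.430; C₋=(5.4423,-2.0560) cross=-24.430
  mode + wants cross > 0 → take C=(5.9348,2.9110) (cross=24.430)
ex = (C−B)/|BC| = (0.9460,0.3242); ey = (-0.3242,0.9460)
P = B + 0.81·ex + -2.85·ey = (1.9490,-1.4676)

1.95 -1.47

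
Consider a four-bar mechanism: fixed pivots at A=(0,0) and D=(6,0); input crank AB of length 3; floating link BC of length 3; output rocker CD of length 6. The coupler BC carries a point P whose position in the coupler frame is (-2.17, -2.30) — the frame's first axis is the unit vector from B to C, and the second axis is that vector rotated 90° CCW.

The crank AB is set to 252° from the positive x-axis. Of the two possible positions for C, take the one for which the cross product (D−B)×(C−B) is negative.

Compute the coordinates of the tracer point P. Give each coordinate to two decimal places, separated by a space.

-3.91 -3.91

A=(0,0), D=(6.00,0)
B = A + 3.00·(cos252°, sin252°) = (-0.9271, -2.8532)
|BD| = 7.4916
circle(B,3.00) ∩ circle(D,6.00): a=1.9438, h=2.2851
  candidates: C₊=(-0.0000,0.0000) cross=17.119; C₋=(1.7405,-4.2258) cross=-17.119
  mode - wants cross < 0 → take C=(1.7405,-4.2258) (cross=-17.119)
ex = (C−B)/|BC| = (0.8892,-0.4575); ey = (0.4575,0.8892)
P = B + -2.17·ex + -2.30·ey = (-3.9089,-3.9055)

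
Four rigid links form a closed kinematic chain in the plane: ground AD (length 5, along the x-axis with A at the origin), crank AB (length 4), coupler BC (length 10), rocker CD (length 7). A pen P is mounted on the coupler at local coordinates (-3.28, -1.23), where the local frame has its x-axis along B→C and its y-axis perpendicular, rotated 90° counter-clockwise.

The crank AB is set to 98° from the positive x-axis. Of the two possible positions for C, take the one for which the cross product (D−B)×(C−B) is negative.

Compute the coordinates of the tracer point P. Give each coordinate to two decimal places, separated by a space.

-2.35 6.97

A=(0,0), D=(5.00,0)
B = A + 4.00·(cos98°, sin98°) = (-0.5567, 3.9611)
|BD| = 6.8240
circle(B,10.00) ∩ circle(D,7.00): a=7.1488, h=6.9925
  candidates: C₊=(9.3234,5.5053) cross=47.717; C₋=(1.2056,-5.8824) cross=-47.717
  mode - wants cross < 0 → take C=(1.2056,-5.8824) (cross=-47.717)
ex = (C−B)/|BC| = (0.1762,-0.9843); ey = (0.9843,0.1762)
P = B + -3.28·ex + -1.23·ey = (-2.3455,6.9730)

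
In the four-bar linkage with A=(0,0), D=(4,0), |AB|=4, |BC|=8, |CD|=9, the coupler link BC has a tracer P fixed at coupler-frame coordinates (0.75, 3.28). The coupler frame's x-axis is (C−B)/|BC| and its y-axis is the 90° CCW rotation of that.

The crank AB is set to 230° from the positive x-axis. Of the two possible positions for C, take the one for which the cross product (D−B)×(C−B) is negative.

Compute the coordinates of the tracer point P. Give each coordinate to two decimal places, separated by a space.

0.34 -1.38

A=(0,0), D=(4.00,0)
B = A + 4.00·(cos230°, sin230°) = (-2.5712, -3.0642)
|BD| = 7.2505
circle(B,8.00) ∩ circle(D,9.00): a=2.4529, h=7.6147
  candidates: C₊=(-3.5662,4.8737) cross=55.210; C₋=(2.8700,-8.9288) cross=-55.210
  mode - wants cross < 0 → take C=(2.8700,-8.9288) (cross=-55.210)
ex = (C−B)/|BC| = (0.6801,-0.7331); ey = (0.7331,0.6801)
P = B + 0.75·ex + 3.28·ey = (0.3434,-1.3831)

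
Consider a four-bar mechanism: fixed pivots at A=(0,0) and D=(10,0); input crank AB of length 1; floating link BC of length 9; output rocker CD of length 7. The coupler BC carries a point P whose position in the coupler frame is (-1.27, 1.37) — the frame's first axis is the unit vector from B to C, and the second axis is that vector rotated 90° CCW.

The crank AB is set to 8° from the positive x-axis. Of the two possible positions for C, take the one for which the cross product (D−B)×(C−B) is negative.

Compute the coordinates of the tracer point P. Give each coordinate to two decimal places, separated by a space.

1.11 2.00

A=(0,0), D=(10.00,0)
B = A + 1.00·(cos8°, sin8°) = (0.9903, 0.1392)
|BD| = 9.0108
circle(B,9.00) ∩ circle(D,7.00): a=6.2810, h=6.4458
  candidates: C₊=(7.3701,6.4872) cross=58.082; C₋=(7.1710,-6.4029) cross=-58.082
  mode - wants cross < 0 → take C=(7.1710,-6.4029) (cross=-58.082)
ex = (C−B)/|BC| = (0.6867,-0.7269); ey = (0.7269,0.6867)
P = B + -1.27·ex + 1.37·ey = (1.1139,2.0032)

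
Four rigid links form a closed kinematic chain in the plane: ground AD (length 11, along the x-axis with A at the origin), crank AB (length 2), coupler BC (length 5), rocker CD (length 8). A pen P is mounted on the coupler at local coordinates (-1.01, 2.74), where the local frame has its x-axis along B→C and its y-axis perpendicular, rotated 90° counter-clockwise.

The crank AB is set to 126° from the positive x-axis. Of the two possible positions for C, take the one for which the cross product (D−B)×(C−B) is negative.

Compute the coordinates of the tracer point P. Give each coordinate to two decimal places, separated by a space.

A=(0,0), D=(11.00,0)
B = A + 2.00·(cos126°, sin126°) = (-1.1756, 1.6180)
|BD| = 12.2826
circle(B,5.00) ∩ circle(D,8.00): a=4.5537, h=2.0649
  candidates: C₊=(3.6105,3.0651) cross=25.362; C₋=(3.0664,-1.0288) cross=-25.362
  mode - wants cross < 0 → take C=(3.0664,-1.0288) (cross=-25.362)
ex = (C−B)/|BC| = (0.8484,-0.5294); ey = (0.5294,0.8484)
P = B + -1.01·ex + 2.74·ey = (-0.5820,4.4773)

-0.58 4.48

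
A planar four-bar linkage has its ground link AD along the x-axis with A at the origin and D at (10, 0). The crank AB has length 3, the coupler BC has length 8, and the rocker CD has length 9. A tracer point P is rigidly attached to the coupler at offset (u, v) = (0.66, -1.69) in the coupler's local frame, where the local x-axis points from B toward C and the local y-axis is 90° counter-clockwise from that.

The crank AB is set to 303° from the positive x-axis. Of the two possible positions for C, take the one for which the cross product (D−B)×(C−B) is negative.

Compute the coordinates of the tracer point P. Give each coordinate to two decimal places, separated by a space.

A=(0,0), D=(10.00,0)
B = A + 3.00·(cos303°, sin303°) = (1.6339, -2.5160)
|BD| = 8.7362
circle(B,8.00) ∩ circle(D,9.00): a=3.3952, h=7.2438
  candidates: C₊=(2.7990,5.3987) cross=63.284; C₋=(6.9714,-8.4751) cross=-63.284
  mode - wants cross < 0 → take C=(6.9714,-8.4751) (cross=-63.284)
ex = (C−B)/|BC| = (0.6672,-0.7449); ey = (0.7449,0.6672)
P = B + 0.66·ex + -1.69·ey = (0.8154,-4.1352)

0.82 -4.14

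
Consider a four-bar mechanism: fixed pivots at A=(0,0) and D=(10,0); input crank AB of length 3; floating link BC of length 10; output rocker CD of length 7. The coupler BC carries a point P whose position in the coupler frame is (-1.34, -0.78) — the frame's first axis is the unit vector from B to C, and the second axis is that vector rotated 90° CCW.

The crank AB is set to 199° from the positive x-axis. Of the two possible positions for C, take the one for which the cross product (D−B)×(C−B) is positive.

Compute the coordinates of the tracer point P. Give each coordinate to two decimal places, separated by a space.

A=(0,0), D=(10.00,0)
B = A + 3.00·(cos199°, sin199°) = (-2.8366, -0.9767)
|BD| = 12.8737
circle(B,10.00) ∩ circle(D,7.00): a=8.4176, h=5.3985
  candidates: C₊=(5.1472,5.0449) cross=69.498; C₋=(5.9664,-5.7210) cross=-69.498
  mode + wants cross > 0 → take C=(5.1472,5.0449) (cross=69.498)
ex = (C−B)/|BC| = (0.7984,0.6022); ey = (-0.6022,0.7984)
P = B + -1.34·ex + -0.78·ey = (-3.4367,-2.4063)

-3.44 -2.41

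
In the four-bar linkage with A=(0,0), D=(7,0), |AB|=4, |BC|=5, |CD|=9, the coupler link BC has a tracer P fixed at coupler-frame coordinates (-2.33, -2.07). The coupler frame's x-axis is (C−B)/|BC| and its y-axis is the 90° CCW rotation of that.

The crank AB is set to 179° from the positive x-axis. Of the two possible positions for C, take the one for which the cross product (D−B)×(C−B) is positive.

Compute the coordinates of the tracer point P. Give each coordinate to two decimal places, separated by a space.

-3.73 -3.03

A=(0,0), D=(7.00,0)
B = A + 4.00·(cos179°, sin179°) = (-3.9994, 0.0698)
|BD| = 10.9996
circle(B,5.00) ∩ circle(D,9.00): a=2.9543, h=4.0339
  candidates: C₊=(-1.0196,4.0849) cross=44.371; C₋=(-1.0708,-3.9828) cross=-44.371
  mode + wants cross > 0 → take C=(-1.0196,4.0849) (cross=44.371)
ex = (C−B)/|BC| = (0.5960,0.8030); ey = (-0.8030,0.5960)
P = B + -2.33·ex + -2.07·ey = (-3.7257,-3.0349)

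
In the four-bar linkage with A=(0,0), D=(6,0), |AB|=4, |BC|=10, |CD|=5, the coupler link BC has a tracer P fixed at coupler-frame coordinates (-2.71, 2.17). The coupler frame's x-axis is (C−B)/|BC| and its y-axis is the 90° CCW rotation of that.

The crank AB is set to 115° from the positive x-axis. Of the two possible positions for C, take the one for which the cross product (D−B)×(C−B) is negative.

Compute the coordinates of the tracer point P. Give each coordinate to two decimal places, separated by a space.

A=(0,0), D=(6.00,0)
B = A + 4.00·(cos115°, sin115°) = (-1.6905, 3.6252)
|BD| = 8.5021
circle(B,10.00) ∩ circle(D,5.00): a=8.6617, h=4.9975
  candidates: C₊=(8.2753,4.4523) cross=42.489; C₋=(4.0135,-4.5884) cross=-42.489
  mode - wants cross < 0 → take C=(4.0135,-4.5884) (cross=-42.489)
ex = (C−B)/|BC| = (0.5704,-0.8214); ey = (0.8214,0.5704)
P = B + -2.71·ex + 2.17·ey = (-1.4539,7.0889)

-1.45 7.09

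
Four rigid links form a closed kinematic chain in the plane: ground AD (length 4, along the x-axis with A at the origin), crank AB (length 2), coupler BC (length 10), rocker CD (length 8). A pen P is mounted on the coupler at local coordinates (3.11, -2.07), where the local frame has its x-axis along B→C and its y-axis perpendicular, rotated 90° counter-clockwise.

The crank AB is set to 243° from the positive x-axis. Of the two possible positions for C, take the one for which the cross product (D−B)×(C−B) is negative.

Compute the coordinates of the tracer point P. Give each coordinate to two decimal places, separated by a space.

0.59 -5.21

A=(0,0), D=(4.00,0)
B = A + 2.00·(cos243°, sin243°) = (-0.9080, -1.7820)
|BD| = 5.2215
circle(B,10.00) ∩ circle(D,8.00): a=6.0580, h=7.9561
  candidates: C₊=(2.0710,7.7640) cross=41.543; C₋=(7.5016,-7.1929) cross=-41.543
  mode - wants cross < 0 → take C=(7.5016,-7.1929) (cross=-41.543)
ex = (C−B)/|BC| = (0.8410,-0.5411); ey = (0.5411,0.8410)
P = B + 3.11·ex + -2.07·ey = (0.5873,-5.2056)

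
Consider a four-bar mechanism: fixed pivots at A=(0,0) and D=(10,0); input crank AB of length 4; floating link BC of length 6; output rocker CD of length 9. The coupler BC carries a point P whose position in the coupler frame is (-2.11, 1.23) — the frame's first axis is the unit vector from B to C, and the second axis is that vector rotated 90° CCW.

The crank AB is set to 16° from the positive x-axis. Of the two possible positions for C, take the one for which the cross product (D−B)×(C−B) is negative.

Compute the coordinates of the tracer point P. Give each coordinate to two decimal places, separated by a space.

5.57 2.83

A=(0,0), D=(10.00,0)
B = A + 4.00·(cos16°, sin16°) = (3.8450, 1.1025)
|BD| = 6.2529
circle(B,6.00) ∩ circle(D,9.00): a=-0.4719, h=5.9814
  candidates: C₊=(4.4353,7.0734) cross=37.401; C₋=(2.3259,-4.7020) cross=-37.401
  mode - wants cross < 0 → take C=(2.3259,-4.7020) (cross=-37.401)
ex = (C−B)/|BC| = (-0.2532,-0.9674); ey = (0.9674,-0.2532)
P = B + -2.11·ex + 1.23·ey = (5.5692,2.8324)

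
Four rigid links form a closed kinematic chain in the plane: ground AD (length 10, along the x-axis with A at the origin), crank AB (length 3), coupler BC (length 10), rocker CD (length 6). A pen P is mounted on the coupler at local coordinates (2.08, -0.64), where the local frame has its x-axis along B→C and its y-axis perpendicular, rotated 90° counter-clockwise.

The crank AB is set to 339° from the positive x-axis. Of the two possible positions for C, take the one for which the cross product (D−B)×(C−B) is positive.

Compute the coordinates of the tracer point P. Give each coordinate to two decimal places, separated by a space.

A=(0,0), D=(10.00,0)
B = A + 3.00·(cos339°, sin339°) = (2.8007, -1.0751)
|BD| = 7.2791
circle(B,10.00) ∩ circle(D,6.00): a=8.0357, h=5.9521
  candidates: C₊=(9.8692,5.9986) cross=43.326; C₋=(11.6274,-5.7751) cross=-43.326
  mode + wants cross > 0 → take C=(9.8692,5.9986) (cross=43.326)
ex = (C−B)/|BC| = (0.7068,0.7074); ey = (-0.7074,0.7068)
P = B + 2.08·ex + -0.64·ey = (4.7237,-0.0562)

4.72 -0.06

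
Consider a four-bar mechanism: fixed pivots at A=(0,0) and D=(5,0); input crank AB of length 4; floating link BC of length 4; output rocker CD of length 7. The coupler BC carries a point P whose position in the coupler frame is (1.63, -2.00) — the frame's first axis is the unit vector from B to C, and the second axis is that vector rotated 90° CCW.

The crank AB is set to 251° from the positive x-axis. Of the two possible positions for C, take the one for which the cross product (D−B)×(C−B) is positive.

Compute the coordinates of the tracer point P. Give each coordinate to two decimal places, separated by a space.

0.38 -1.83

A=(0,0), D=(5.00,0)
B = A + 4.00·(cos251°, sin251°) = (-1.3023, -3.7821)
|BD| = 7.3500
circle(B,4.00) ∩ circle(D,7.00): a=1.4301, h=3.7356
  candidates: C₊=(-1.9982,0.1569) cross=27.457; C₋=(1.8462,-6.2493) cross=-27.457
  mode + wants cross > 0 → take C=(-1.9982,0.1569) (cross=27.457)
ex = (C−B)/|BC| = (-0.1740,0.9847); ey = (-0.9847,-0.1740)
P = B + 1.63·ex + -2.00·ey = (0.3836,-1.8290)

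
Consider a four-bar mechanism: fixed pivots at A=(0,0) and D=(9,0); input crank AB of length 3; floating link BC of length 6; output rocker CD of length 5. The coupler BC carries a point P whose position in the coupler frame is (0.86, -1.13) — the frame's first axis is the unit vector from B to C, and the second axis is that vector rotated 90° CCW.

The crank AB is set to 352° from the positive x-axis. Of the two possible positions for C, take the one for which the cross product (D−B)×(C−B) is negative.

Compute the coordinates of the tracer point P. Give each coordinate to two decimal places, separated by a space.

2.78 -1.82

A=(0,0), D=(9.00,0)
B = A + 3.00·(cos352°, sin352°) = (2.9708, -0.4175)
|BD| = 6.0436
circle(B,6.00) ∩ circle(D,5.00): a=3.9319, h=4.5322
  candidates: C₊=(6.5802,4.3754) cross=27.391; C₋=(7.2064,-4.6672) cross=-27.391
  mode - wants cross < 0 → take C=(7.2064,-4.6672) (cross=-27.391)
ex = (C−B)/|BC| = (0.7059,-0.7083); ey = (0.7083,0.7059)
P = B + 0.86·ex + -1.13·ey = (2.7775,-1.8243)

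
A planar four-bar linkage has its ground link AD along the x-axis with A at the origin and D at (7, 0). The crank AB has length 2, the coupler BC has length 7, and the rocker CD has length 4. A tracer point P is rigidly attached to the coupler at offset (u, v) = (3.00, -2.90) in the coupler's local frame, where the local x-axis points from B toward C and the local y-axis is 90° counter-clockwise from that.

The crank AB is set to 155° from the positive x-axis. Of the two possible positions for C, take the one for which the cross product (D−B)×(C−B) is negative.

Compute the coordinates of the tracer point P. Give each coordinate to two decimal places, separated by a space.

-0.77 -3.19

A=(0,0), D=(7.00,0)
B = A + 2.00·(cos155°, sin155°) = (-1.8126, 0.8452)
|BD| = 8.8531
circle(B,7.00) ∩ circle(D,4.00): a=6.2903, h=3.0712
  candidates: C₊=(4.7422,3.3018) cross=27.189; C₋=(4.1557,-2.8125) cross=-27.189
  mode - wants cross < 0 → take C=(4.1557,-2.8125) (cross=-27.189)
ex = (C−B)/|BC| = (0.8526,-0.5225); ey = (0.5225,0.8526)
P = B + 3.00·ex + -2.90·ey = (-0.7701,-3.1950)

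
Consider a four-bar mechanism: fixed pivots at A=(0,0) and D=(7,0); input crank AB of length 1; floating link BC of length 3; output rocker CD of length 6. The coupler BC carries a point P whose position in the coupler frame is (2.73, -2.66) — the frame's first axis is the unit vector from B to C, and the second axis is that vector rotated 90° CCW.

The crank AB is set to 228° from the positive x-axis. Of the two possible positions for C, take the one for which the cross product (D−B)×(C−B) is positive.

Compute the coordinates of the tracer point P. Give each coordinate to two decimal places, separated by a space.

3.12 -0.29

A=(0,0), D=(7.00,0)
B = A + 1.00·(cos228°, sin228°) = (-0.6691, -0.7431)
|BD| = 7.7051
circle(B,3.00) ∩ circle(D,6.00): a=2.1004, h=2.1420
  candidates: C₊=(1.2149,1.5915) cross=16.504; C₋=(1.6281,-2.6726) cross=-16.504
  mode + wants cross > 0 → take C=(1.2149,1.5915) (cross=16.504)
ex = (C−B)/|BC| = (0.6280,0.7782); ey = (-0.7782,0.6280)
P = B + 2.73·ex + -2.66·ey = (3.1154,-0.2892)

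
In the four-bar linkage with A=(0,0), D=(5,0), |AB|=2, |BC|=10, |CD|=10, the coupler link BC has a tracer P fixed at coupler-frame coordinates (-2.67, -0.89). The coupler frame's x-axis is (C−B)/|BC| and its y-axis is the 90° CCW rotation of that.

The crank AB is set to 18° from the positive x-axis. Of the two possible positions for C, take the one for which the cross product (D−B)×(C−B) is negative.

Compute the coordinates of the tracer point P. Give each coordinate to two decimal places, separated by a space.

1.12 3.32

A=(0,0), D=(5.00,0)
B = A + 2.00·(cos18°, sin18°) = (1.9021, 0.6180)
|BD| = 3.1589
circle(B,10.00) ∩ circle(D,10.00): a=1.5795, h=9.8745
  candidates: C₊=(5.3830,9.9927) cross=31.193; C₋=(1.5192,-9.3746) cross=-31.193
  mode - wants cross < 0 → take C=(1.5192,-9.3746) (cross=-31.193)
ex = (C−B)/|BC| = (-0.0383,-0.9993); ey = (0.9993,-0.0383)
P = B + -2.67·ex + -0.89·ey = (1.1150,3.3202)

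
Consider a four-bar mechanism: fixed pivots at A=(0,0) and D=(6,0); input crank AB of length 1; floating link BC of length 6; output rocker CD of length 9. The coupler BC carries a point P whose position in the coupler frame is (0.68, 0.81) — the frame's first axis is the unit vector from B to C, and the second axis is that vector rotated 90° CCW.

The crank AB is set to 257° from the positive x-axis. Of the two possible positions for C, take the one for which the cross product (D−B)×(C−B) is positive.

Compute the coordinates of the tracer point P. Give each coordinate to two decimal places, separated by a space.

-1.17 -0.49

A=(0,0), D=(6.00,0)
B = A + 1.00·(cos257°, sin257°) = (-0.2250, -0.9744)
|BD| = 6.3007
circle(B,6.00) ∩ circle(D,9.00): a=-0.4206, h=5.9852
  candidates: C₊=(-1.5661,4.8738) cross=37.711; C₋=(0.2851,-6.9527) cross=-37.711
  mode + wants cross > 0 → take C=(-1.5661,4.8738) (cross=37.711)
ex = (C−B)/|BC| = (-0.2235,0.9747); ey = (-0.9747,-0.2235)
P = B + 0.68·ex + 0.81·ey = (-1.1665,-0.4926)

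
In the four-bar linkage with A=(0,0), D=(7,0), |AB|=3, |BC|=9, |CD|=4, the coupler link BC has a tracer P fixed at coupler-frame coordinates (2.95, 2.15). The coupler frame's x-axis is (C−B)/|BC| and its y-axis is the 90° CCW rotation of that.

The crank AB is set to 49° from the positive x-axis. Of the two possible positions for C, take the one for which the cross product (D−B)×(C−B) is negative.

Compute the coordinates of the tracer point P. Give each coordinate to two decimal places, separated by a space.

5.61 2.00

A=(0,0), D=(7.00,0)
B = A + 3.00·(cos49°, sin49°) = (1.9682, 2.2641)
|BD| = 5.5177
circle(B,9.00) ∩ circle(D,4.00): a=8.6490, h=2.4891
  candidates: C₊=(10.8768,0.9850) cross=13.734; C₋=(8.8341,-3.5547) cross=-13.734
  mode - wants cross < 0 → take C=(8.8341,-3.5547) (cross=-13.734)
ex = (C−B)/|BC| = (0.7629,-0.6465); ey = (0.6465,0.7629)
P = B + 2.95·ex + 2.15·ey = (5.6087,1.9970)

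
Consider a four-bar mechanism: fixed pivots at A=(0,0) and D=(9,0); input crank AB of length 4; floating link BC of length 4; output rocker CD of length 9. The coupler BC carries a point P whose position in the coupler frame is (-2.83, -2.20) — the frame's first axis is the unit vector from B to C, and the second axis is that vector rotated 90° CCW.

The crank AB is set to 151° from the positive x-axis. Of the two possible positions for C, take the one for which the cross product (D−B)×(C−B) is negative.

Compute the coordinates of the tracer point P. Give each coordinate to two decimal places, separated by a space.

A=(0,0), D=(9.00,0)
B = A + 4.00·(cos151°, sin151°) = (-3.4985, 1.9392)
|BD| = 12.6480
circle(B,4.00) ∩ circle(D,9.00): a=3.7544, h=1.3799
  candidates: C₊=(0.4231,2.7272) cross=17.453; C₋=(0.0000,0.0000) cross=-17.453
  mode - wants cross < 0 → take C=(0.0000,0.0000) (cross=-17.453)
ex = (C−B)/|BC| = (0.8746,-0.4848); ey = (0.4848,0.8746)
P = B + -2.83·ex + -2.20·ey = (-7.0402,1.3871)

-7.04 1.39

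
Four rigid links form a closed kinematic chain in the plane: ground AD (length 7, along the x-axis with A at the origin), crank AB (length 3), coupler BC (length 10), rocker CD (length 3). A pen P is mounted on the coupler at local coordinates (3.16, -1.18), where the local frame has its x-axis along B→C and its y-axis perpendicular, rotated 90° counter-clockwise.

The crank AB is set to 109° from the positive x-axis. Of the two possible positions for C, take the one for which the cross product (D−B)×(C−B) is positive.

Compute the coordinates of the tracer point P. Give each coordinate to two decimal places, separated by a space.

2.11 1.47

A=(0,0), D=(7.00,0)
B = A + 3.00·(cos109°, sin109°) = (-0.9767, 2.8366)
|BD| = 8.4660
circle(B,10.00) ∩ circle(D,3.00): a=9.6074, h=2.7744
  candidates: C₊=(9.0050,2.2316) cross=23.488; C₋=(7.1459,-2.9965) cross=-23.488
  mode + wants cross > 0 → take C=(9.0050,2.2316) (cross=23.488)
ex = (C−B)/|BC| = (0.9982,-0.0605); ey = (0.0605,0.9982)
P = B + 3.16·ex + -1.18·ey = (2.1061,1.4676)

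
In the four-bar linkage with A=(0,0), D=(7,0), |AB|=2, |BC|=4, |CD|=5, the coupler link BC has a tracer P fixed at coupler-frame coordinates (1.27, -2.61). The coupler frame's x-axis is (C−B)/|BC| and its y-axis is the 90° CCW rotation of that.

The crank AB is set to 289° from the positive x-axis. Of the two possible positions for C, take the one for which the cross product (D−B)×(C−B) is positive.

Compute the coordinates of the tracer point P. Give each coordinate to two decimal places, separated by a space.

A=(0,0), D=(7.00,0)
B = A + 2.00·(cos289°, sin289°) = (0.6511, -1.8910)
|BD| = 6.6245
circle(B,4.00) ∩ circle(D,5.00): a=2.6330, h=3.0112
  candidates: C₊=(2.3149,1.7465) cross=19.948; C₋=(4.0341,-4.0254) cross=-19.948
  mode + wants cross > 0 → take C=(2.3149,1.7465) (cross=19.948)
ex = (C−B)/|BC| = (0.4160,0.9094); ey = (-0.9094,0.4160)
P = B + 1.27·ex + -2.61·ey = (3.5529,-1.8218)

3.55 -1.82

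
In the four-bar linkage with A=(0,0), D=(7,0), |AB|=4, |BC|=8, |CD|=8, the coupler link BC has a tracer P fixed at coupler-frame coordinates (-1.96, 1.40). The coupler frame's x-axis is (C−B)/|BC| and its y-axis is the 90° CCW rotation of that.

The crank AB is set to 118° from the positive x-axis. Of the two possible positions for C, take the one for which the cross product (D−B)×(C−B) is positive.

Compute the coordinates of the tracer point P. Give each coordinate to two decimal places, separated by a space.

-4.28 3.70

A=(0,0), D=(7.00,0)
B = A + 4.00·(cos118°, sin118°) = (-1.8779, 3.5318)
|BD| = 9.5546
circle(B,8.00) ∩ circle(D,8.00): a=4.7773, h=6.4170
  candidates: C₊=(4.9330,7.7284) cross=61.312; C₋=(0.1891,-4.1966) cross=-61.312
  mode + wants cross > 0 → take C=(4.9330,7.7284) (cross=61.312)
ex = (C−B)/|BC| = (0.8514,0.5246); ey = (-0.5246,0.8514)
P = B + -1.96·ex + 1.40·ey = (-4.2810,3.6955)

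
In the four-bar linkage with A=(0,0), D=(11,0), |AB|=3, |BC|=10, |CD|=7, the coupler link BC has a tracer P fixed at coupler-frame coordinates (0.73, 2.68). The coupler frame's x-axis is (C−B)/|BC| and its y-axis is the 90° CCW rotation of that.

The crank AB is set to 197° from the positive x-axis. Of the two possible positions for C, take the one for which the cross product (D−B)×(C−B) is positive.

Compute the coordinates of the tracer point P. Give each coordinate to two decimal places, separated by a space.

-3.68 1.78

A=(0,0), D=(11.00,0)
B = A + 3.00·(cos197°, sin197°) = (-2.8689, -0.8771)
|BD| = 13.8966
circle(B,10.00) ∩ circle(D,7.00): a=8.7833, h=4.7806
  candidates: C₊=(5.5951,4.4483) cross=66.434; C₋=(6.1986,-5.0938) cross=-66.434
  mode + wants cross > 0 → take C=(5.5951,4.4483) (cross=66.434)
ex = (C−B)/|BC| = (0.8464,0.5325); ey = (-0.5325,0.8464)
P = B + 0.73·ex + 2.68·ey = (-3.6782,1.7800)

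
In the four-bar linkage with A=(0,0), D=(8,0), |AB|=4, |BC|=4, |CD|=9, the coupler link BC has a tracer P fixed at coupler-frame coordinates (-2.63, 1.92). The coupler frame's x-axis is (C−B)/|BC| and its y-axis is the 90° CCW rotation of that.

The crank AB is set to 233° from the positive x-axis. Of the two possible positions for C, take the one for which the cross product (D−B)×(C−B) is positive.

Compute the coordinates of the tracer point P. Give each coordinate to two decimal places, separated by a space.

-5.14 -4.97

A=(0,0), D=(8.00,0)
B = A + 4.00·(cos233°, sin233°) = (-2.4073, -3.1945)
|BD| = 10.8865
circle(B,4.00) ∩ circle(D,9.00): a=2.4579, h=3.1557
  candidates: C₊=(-0.9836,0.5435) cross=34.355; C₋=(0.8685,-5.4901) cross=-34.355
  mode + wants cross > 0 → take C=(-0.9836,0.5435) (cross=34.355)
ex = (C−B)/|BC| = (0.3559,0.9345); ey = (-0.9345,0.3559)
P = B + -2.63·ex + 1.92·ey = (-5.1376,-4.9689)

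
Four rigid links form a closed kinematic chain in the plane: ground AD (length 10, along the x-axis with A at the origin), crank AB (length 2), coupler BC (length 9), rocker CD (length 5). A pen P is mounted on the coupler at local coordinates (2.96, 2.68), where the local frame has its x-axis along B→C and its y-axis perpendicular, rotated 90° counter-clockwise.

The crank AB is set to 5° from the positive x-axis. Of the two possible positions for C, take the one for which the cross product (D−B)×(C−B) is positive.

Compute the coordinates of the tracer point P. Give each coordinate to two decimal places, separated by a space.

3.06 4.02

A=(0,0), D=(10.00,0)
B = A + 2.00·(cos5°, sin5°) = (1.9924, 0.1743)
|BD| = 8.0095
circle(B,9.00) ∩ circle(D,5.00): a=7.5006, h=4.9740
  candidates: C₊=(9.5995,4.9839) cross=39.840; C₋=(9.3830,-4.9618) cross=-39.840
  mode + wants cross > 0 → take C=(9.5995,4.9839) (cross=39.840)
ex = (C−B)/|BC| = (0.8452,0.5344); ey = (-0.5344,0.8452)
P = B + 2.96·ex + 2.68·ey = (3.0621,4.0214)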